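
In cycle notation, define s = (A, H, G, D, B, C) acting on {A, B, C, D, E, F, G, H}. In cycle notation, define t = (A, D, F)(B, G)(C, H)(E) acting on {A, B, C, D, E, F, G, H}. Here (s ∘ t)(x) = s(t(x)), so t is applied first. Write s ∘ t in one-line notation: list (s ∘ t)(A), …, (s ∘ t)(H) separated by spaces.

B D G F E H C A

Chase each element through t then s: A → D → B; B → G → D; C → H → G; D → F → F; E → E → E; F → A → H; G → B → C; H → C → A.
So s ∘ t in one-line form is B D G F E H C A.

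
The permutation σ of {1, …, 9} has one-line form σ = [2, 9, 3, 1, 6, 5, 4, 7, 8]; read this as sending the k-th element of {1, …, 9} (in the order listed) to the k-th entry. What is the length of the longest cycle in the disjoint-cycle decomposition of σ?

Decomposing into disjoint cycles gives (1, 2, 9, 8, 7, 4)(5, 6); the longest has length 6.

6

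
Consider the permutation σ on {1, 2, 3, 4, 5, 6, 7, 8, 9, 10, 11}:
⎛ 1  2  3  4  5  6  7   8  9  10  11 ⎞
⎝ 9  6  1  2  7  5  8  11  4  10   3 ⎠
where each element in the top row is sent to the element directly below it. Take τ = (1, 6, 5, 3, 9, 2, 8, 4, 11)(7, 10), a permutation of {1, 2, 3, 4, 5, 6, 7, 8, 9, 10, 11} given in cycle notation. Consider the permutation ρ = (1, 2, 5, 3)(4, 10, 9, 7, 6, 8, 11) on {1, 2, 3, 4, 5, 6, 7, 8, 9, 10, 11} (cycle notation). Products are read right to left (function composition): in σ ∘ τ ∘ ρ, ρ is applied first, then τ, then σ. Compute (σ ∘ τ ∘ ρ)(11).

3

(σ ∘ τ ∘ ρ)(11) = σ(τ(ρ(11))). ρ(11) = 4, then τ(4) = 11, then σ(11) = 3, so the result is 3.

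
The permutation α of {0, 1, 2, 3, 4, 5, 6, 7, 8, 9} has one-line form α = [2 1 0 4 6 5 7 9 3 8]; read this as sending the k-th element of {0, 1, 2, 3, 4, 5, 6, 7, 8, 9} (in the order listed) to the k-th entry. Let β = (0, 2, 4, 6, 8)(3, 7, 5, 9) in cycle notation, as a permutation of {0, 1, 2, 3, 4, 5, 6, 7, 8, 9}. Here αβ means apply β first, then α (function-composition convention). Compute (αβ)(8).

2

First apply β: β(8) = 0, then α(0) = 2. Thus (αβ)(8) = 2.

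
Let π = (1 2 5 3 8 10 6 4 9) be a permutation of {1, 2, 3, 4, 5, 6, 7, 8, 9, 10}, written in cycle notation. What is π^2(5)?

5 lies in the 9-cycle (1 2 5 3 8 10 6 4 9).
Advancing 2 steps from 5: 5 → 3 → 8.

8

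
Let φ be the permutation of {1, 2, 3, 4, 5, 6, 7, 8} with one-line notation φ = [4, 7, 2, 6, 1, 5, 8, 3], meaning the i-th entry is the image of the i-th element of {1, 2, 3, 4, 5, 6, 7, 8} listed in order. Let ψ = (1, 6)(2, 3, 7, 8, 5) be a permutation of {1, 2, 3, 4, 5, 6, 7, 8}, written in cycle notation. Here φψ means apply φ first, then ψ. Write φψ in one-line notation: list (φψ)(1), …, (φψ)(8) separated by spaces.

Chase each element through φ then ψ: 1 → 4 → 4; 2 → 7 → 8; 3 → 2 → 3; 4 → 6 → 1; 5 → 1 → 6; 6 → 5 → 2; 7 → 8 → 5; 8 → 3 → 7.
Collecting the images, φψ = [4 8 3 1 6 2 5 7].

4 8 3 1 6 2 5 7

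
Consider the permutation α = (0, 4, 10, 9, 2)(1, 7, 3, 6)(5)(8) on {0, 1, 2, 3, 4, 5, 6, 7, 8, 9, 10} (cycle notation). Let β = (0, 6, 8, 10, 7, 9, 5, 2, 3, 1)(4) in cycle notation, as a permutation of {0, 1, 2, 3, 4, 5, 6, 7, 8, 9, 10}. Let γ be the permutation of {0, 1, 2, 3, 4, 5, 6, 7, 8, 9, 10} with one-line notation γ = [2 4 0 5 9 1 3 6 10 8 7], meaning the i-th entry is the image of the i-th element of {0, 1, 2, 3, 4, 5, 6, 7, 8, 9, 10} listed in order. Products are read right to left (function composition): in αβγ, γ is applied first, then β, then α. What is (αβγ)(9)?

9

(αβγ)(9) = α(β(γ(9))). γ(9) = 8, then β(8) = 10, then α(10) = 9, so the result is 9.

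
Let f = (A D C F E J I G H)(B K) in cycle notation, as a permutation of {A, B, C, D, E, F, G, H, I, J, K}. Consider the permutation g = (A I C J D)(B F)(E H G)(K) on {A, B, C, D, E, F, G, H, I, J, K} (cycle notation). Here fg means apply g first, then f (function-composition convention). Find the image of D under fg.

(fg)(D) = f(g(D)). g(D) = A, then f(A) = D. So (fg)(D) = D.

D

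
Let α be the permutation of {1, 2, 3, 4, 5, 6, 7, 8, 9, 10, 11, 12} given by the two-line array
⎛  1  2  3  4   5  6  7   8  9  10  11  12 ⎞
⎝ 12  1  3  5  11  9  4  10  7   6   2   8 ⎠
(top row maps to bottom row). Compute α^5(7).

Tracing 7 → 4 → … returns to 7 after 11 steps, so 7 lies in an 11-cycle (1, 12, 8, 10, 6, 9, 7, 4, 5, 11, 2).
Stepping 5 places around the cycle: 7 → 4 → 5 → 11 → 2 → 1.

1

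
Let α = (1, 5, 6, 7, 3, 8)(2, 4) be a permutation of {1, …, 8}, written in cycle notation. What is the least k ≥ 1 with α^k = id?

The disjoint cycles have lengths 6, 2.
The order of α is the least common multiple of its cycle lengths: lcm(6, 2) = 6.

6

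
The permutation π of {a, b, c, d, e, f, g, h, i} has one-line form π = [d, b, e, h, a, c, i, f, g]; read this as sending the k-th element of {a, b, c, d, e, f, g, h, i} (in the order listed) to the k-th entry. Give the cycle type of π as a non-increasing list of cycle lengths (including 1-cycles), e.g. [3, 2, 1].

[6, 2, 1]

The disjoint cycles are (a d h f c e)(b)(g i), with lengths 6, 2, 1 in non-increasing order.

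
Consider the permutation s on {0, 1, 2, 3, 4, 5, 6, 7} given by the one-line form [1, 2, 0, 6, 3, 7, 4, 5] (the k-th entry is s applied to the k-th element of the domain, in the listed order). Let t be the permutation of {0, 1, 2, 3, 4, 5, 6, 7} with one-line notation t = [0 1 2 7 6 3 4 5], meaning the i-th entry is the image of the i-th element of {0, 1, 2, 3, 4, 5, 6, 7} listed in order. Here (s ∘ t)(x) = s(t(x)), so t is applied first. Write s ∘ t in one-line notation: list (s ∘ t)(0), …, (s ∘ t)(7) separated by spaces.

Chase each element through t then s: 0 → 0 → 1; 1 → 1 → 2; 2 → 2 → 0; 3 → 7 → 5; 4 → 6 → 4; 5 → 3 → 6; 6 → 4 → 3; 7 → 5 → 7.
Collecting the images, s ∘ t = [1 2 0 5 4 6 3 7].

1 2 0 5 4 6 3 7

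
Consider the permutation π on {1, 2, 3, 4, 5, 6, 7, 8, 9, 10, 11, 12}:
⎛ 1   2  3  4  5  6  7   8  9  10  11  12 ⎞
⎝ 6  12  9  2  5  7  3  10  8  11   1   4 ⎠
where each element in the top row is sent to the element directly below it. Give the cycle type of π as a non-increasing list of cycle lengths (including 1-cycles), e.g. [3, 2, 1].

[8, 3, 1]

The disjoint cycles are (1, 6, 7, 3, 9, 8, 10, 11)(2, 12, 4)(5), with lengths 8, 3, 1 in non-increasing order.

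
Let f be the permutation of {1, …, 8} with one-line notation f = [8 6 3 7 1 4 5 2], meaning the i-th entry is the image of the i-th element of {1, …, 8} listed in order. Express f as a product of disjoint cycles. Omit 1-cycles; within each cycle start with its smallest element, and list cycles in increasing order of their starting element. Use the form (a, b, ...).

(1, 8, 2, 6, 4, 7, 5)

Iterating f from 1 gives 1 → 8 → 2 → 6 → 4 → 7 → 5 → 1; that is the 7-cycle (1, 8, 2, 6, 4, 7, 5).
Repeating from the next unused element and collecting all non-trivial cycles gives (1, 8, 2, 6, 4, 7, 5).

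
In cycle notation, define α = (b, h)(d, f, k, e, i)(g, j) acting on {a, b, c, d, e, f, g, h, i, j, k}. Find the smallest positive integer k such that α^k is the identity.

10

The cycle type of α is (5, 2, 2, 1, 1).
Since disjoint cycles commute, ord(α) = lcm(5, 2, 2) = 10.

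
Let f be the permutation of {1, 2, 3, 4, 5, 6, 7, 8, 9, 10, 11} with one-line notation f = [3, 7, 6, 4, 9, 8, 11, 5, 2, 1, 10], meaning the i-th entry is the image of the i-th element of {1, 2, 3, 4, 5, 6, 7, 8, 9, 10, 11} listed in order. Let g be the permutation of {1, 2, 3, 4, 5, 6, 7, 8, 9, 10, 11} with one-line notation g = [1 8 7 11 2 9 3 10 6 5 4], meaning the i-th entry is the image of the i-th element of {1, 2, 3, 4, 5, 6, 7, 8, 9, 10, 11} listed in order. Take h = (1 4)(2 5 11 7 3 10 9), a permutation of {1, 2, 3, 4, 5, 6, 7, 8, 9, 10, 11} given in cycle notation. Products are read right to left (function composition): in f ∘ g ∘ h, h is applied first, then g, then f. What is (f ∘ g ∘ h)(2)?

Chase 2: h(2) = 5; g(5) = 2; f(2) = 7. Hence (f ∘ g ∘ h)(2) = 7.

7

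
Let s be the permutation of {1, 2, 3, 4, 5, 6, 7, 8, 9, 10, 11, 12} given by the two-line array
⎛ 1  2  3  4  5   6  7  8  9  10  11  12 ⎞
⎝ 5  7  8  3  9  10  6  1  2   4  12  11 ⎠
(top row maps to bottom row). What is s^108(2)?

5

Tracing 2 → 7 → … returns to 2 after 10 steps, so 2 lies in a 10-cycle (1 5 9 2 7 6 10 4 3 8).
Since the cycle has length 10, s^108 acts on it the same as s^8 (108 mod 10 = 8).
Advancing 8 steps from 2: 2 → 7 → 6 → 10 → 4 → 3 → 8 → 1 → 5.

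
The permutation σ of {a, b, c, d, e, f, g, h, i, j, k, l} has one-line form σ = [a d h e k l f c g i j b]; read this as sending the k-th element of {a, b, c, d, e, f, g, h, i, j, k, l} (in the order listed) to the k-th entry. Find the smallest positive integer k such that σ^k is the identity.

18

Decomposing into disjoint cycles gives cycle lengths 9, 2, 1.
The order of σ is the least common multiple of its cycle lengths: lcm(9, 2) = 18.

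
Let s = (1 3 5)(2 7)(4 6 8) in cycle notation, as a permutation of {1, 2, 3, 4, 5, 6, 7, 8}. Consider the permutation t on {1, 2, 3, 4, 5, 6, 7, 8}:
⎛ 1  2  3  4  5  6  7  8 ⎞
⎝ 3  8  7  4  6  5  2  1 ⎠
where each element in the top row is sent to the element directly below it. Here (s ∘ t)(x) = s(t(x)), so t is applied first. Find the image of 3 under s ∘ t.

(s ∘ t)(3) = s(t(3)). t(3) = 7, then s(7) = 2. So (s ∘ t)(3) = 2.

2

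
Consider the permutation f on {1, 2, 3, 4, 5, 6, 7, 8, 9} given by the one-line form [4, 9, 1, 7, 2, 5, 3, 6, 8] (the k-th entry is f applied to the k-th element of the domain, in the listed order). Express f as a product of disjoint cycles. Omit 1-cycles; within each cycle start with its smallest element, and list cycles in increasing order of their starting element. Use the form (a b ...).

From 1: 1 → 4 → 7 → 3 → 1, closing the cycle (1 4 7 3).
Repeating from the next unused element and collecting all non-trivial cycles gives (1 4 7 3)(2 9 8 6 5).

(1 4 7 3)(2 9 8 6 5)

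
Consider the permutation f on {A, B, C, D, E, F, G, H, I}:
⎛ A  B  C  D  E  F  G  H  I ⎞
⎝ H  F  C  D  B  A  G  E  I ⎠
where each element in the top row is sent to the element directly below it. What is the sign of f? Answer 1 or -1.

1

In disjoint-cycle form the cycle lengths are 5, 1, 1, 1, 1.
A cycle of length ℓ contributes ℓ−1 transpositions, so f is a product of 4 transpositions — even.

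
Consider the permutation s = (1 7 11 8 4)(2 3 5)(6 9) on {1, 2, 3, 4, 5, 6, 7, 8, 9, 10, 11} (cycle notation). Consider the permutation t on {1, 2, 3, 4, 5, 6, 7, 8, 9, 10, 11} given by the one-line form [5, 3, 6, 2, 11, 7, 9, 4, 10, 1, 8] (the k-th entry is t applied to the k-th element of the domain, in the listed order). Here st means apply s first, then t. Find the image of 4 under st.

5

First apply s: s(4) = 1, then t(1) = 5. Thus (st)(4) = 5.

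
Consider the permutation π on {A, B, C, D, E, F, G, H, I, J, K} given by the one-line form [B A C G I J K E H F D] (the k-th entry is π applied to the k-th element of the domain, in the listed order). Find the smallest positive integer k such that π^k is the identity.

6

Decomposing into disjoint cycles gives cycle lengths 3, 3, 2, 2, 1.
The order of π is the least common multiple of its cycle lengths: lcm(3, 3, 2, 2) = 6.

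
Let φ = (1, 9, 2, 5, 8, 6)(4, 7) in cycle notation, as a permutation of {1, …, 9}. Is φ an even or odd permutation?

even

The cycle lengths are 6, 2, 1.
A cycle of length ℓ contributes ℓ−1 transpositions, so φ is a product of 5 + 1 = 6 transpositions — even.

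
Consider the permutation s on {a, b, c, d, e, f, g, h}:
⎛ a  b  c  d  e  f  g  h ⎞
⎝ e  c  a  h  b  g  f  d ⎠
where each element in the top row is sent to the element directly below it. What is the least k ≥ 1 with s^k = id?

The disjoint-cycle form of s has cycle lengths 4, 2, 2.
The order is lcm(4, 2, 2) = 4.

4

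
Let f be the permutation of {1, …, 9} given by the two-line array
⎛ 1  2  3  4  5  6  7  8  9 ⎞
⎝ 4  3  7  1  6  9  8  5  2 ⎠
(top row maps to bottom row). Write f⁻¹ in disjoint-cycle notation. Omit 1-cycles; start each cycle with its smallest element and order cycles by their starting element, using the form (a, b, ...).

(1, 4)(2, 9, 6, 5, 8, 7, 3)

The cycle decomposition of f is (1, 4)(2, 3, 7, 8, 5, 6, 9).
The inverse reverses every cycle; in canonical form, f⁻¹ = (1, 4)(2, 9, 6, 5, 8, 7, 3).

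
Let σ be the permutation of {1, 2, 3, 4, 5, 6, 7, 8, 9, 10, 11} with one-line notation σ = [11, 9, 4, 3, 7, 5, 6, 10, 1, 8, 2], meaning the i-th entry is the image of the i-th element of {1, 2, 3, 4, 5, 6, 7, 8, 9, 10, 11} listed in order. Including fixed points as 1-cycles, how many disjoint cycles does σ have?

4

The cycle decomposition is (1, 11, 2, 9)(3, 4)(5, 7, 6)(8, 10), which has 4 cycles (counting 1-cycles).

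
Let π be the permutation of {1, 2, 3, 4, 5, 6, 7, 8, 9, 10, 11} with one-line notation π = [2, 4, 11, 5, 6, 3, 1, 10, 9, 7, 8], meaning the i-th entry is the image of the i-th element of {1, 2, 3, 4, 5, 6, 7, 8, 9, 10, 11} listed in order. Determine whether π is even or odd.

In disjoint-cycle form the cycle lengths are 10, 1.
A cycle is odd iff its length is even; π has 1 even-length cycle, so sgn(π) = (−1)^1 and π is odd.

odd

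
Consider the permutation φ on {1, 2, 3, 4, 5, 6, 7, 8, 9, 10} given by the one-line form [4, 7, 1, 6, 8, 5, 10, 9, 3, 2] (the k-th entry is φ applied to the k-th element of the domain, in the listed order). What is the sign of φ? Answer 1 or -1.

In disjoint-cycle form the cycle lengths are 7, 3.
A cycle of length ℓ contributes ℓ−1 transpositions, so φ is a product of 6 + 2 = 8 transpositions — even.

1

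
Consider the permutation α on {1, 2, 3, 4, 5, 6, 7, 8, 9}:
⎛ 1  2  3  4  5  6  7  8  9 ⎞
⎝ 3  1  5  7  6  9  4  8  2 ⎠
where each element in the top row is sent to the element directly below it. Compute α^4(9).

5

Tracing 9 → 2 → … returns to 9 after 6 steps, so 9 lies in a 6-cycle (1, 3, 5, 6, 9, 2).
Advancing 4 steps from 9: 9 → 2 → 1 → 3 → 5.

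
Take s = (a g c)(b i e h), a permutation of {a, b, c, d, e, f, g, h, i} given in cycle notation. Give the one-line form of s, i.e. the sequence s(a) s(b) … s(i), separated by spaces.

Each element maps to the next entry in its cycle (wrapping to the front): a→g, b→i, c→a, d→d, e→h, f→f, g→c, h→b, i→e.
Listing these in domain order gives g i a d h f c b e.

g i a d h f c b e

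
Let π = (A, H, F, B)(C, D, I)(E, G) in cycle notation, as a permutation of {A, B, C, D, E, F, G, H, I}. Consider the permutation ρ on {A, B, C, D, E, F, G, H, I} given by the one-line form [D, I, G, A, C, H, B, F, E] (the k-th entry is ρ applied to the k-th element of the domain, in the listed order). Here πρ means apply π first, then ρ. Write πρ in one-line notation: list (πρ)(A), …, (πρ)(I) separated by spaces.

F D A E B I C H G

Chase each element through π then ρ: A → H → F; B → A → D; C → D → A; D → I → E; E → G → B; F → B → I; G → E → C; H → F → H; I → C → G.
So πρ in one-line form is F D A E B I C H G.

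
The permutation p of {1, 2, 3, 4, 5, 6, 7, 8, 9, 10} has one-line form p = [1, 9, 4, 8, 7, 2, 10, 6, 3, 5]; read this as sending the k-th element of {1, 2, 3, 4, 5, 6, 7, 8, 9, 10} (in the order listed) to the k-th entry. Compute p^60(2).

Tracing 2 → 9 → … returns to 2 after 6 steps, so 2 lies in a 6-cycle (2 9 3 4 8 6).
Since the cycle has length 6, p^60 acts on it the same as p^0 (60 mod 6 = 0).
So p^60(2) = 2.

2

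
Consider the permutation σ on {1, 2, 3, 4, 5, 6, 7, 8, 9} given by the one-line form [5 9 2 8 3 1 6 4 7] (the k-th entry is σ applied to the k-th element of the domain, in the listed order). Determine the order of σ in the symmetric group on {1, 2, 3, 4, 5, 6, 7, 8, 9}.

Writing σ as disjoint cycles, the cycle lengths are 7, 2.
The order is lcm(7, 2) = 14.

14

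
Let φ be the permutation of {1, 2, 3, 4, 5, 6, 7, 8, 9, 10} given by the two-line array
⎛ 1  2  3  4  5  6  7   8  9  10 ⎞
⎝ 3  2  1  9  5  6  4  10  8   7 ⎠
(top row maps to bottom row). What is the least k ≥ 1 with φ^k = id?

10

Decomposing into disjoint cycles gives cycle lengths 5, 2, 1, 1, 1.
The order is lcm(5, 2) = 10.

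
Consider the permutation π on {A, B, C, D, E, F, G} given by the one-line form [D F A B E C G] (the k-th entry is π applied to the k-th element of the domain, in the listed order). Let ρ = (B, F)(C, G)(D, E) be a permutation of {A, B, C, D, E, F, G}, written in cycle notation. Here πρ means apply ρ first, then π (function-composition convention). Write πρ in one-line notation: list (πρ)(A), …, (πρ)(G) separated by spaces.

D C G E B F A

For each element, apply ρ then π: A → A → D; B → F → C; C → G → G; D → E → E; E → D → B; F → B → F; G → C → A.
Collecting the images, πρ = [D C G E B F A].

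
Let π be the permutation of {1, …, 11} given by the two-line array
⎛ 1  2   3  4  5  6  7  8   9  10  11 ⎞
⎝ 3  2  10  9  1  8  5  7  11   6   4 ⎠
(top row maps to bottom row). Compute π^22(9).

11

Tracing 9 → 11 → … returns to 9 after 3 steps, so 9 lies in a 3-cycle (4, 9, 11).
Since the cycle has length 3, π^22 acts on it the same as π^1 (22 mod 3 = 1).
Advancing 1 step from 9: 9 → 11.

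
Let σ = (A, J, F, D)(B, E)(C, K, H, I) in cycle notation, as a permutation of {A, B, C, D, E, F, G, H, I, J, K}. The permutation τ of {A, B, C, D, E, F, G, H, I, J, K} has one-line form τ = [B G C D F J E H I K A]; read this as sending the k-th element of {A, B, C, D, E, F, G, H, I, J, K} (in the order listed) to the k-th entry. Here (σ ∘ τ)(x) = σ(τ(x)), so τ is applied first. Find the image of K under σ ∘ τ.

First apply τ: τ(K) = A, then σ(A) = J. Thus (σ ∘ τ)(K) = J.

J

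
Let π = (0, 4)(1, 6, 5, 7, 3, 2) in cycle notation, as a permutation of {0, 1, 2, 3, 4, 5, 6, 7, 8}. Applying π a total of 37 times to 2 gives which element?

1

2 lies in the 6-cycle (1, 6, 5, 7, 3, 2).
On a 6-cycle, π^6 is the identity, so π^37 = π^1 there (37 ≡ 1 mod 6).
Stepping 1 place around the cycle: 2 → 1.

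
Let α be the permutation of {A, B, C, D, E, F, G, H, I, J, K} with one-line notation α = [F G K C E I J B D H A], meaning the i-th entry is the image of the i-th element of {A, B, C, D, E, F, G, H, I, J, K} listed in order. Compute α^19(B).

H

Tracing B → G → … returns to B after 4 steps, so B lies in a 4-cycle (B, G, J, H).
Powers repeat with period 4 on this cycle, and 19 mod 4 = 3, so α^19(B) = α^3(B).
Stepping 3 places around the cycle: B → G → J → H.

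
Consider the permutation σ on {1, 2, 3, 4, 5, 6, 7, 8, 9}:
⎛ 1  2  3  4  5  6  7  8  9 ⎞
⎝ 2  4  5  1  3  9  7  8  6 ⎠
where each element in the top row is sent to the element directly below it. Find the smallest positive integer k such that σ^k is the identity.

6

Decomposing into disjoint cycles gives cycle lengths 3, 2, 2, 1, 1.
The order is lcm(3, 2, 2) = 6.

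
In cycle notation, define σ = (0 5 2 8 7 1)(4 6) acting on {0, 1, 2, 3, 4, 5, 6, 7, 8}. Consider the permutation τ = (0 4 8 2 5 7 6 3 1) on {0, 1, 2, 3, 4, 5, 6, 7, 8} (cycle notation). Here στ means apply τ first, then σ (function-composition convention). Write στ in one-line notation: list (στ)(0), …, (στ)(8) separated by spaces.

6 5 2 0 7 1 3 4 8

(στ)(x) = σ(τ(x)). Computing each image: σ(τ(0)) = σ(4) = 6, σ(τ(1)) = σ(0) = 5, σ(τ(2)) = σ(5) = 2, σ(τ(3)) = σ(1) = 0, σ(τ(4)) = σ(8) = 7, σ(τ(5)) = σ(7) = 1, σ(τ(6)) = σ(3) = 3, σ(τ(7)) = σ(6) = 4, σ(τ(8)) = σ(2) = 8.
Hence στ = [6 5 2 0 7 1 3 4 8].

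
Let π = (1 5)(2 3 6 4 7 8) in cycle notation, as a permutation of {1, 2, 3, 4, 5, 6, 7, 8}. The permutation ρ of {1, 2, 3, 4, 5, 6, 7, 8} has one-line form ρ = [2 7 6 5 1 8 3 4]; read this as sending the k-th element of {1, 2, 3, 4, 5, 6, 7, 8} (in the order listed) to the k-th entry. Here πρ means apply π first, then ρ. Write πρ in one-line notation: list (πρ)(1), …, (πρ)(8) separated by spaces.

1 6 8 3 2 5 4 7

(πρ)(x) = ρ(π(x)). Computing each image: ρ(π(1)) = ρ(5) = 1, ρ(π(2)) = ρ(3) = 6, ρ(π(3)) = ρ(6) = 8, ρ(π(4)) = ρ(7) = 3, ρ(π(5)) = ρ(1) = 2, ρ(π(6)) = ρ(4) = 5, ρ(π(7)) = ρ(8) = 4, ρ(π(8)) = ρ(2) = 7.
Hence πρ = [1 6 8 3 2 5 4 7].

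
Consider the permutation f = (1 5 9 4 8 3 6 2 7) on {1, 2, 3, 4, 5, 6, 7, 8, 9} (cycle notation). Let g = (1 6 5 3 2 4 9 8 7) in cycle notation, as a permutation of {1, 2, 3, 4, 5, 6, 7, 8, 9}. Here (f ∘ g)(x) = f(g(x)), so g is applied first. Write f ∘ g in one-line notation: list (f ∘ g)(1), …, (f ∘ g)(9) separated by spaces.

Chase each element through g then f: 1 → 6 → 2; 2 → 4 → 8; 3 → 2 → 7; 4 → 9 → 4; 5 → 3 → 6; 6 → 5 → 9; 7 → 1 → 5; 8 → 7 → 1; 9 → 8 → 3.
Collecting the images, f ∘ g = [2 8 7 4 6 9 5 1 3].

2 8 7 4 6 9 5 1 3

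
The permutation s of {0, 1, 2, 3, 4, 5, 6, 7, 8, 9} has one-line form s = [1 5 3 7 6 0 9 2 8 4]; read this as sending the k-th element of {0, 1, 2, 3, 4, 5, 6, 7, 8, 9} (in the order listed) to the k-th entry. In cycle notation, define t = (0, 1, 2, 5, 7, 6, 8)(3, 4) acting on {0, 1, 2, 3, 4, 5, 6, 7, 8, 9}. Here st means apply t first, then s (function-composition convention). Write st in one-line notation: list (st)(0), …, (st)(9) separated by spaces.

5 3 0 6 7 2 8 9 1 4

For each element, apply t then s: 0 → 1 → 5; 1 → 2 → 3; 2 → 5 → 0; 3 → 4 → 6; 4 → 3 → 7; 5 → 7 → 2; 6 → 8 → 8; 7 → 6 → 9; 8 → 0 → 1; 9 → 9 → 4.
Collecting the images, st = [5 3 0 6 7 2 8 9 1 4].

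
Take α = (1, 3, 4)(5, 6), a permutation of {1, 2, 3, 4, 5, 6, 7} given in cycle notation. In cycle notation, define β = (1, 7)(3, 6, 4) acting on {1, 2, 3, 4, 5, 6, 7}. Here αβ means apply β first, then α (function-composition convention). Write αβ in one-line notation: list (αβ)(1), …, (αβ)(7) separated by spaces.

7 2 5 4 6 1 3

(αβ)(x) = α(β(x)). Computing each image: α(β(1)) = α(7) = 7, α(β(2)) = α(2) = 2, α(β(3)) = α(6) = 5, α(β(4)) = α(3) = 4, α(β(5)) = α(5) = 6, α(β(6)) = α(4) = 1, α(β(7)) = α(1) = 3.
Hence αβ = [7 2 5 4 6 1 3].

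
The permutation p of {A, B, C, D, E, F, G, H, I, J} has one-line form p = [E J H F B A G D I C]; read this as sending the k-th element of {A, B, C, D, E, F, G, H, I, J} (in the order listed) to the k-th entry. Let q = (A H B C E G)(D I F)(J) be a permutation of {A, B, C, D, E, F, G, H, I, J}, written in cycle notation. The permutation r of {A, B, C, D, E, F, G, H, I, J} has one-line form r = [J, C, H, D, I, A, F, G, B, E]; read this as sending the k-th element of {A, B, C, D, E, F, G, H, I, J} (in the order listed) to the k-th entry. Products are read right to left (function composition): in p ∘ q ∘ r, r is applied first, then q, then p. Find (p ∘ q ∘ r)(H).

(p ∘ q ∘ r)(H) = p(q(r(H))). r(H) = G, then q(G) = A, then p(A) = E, so the result is E.

E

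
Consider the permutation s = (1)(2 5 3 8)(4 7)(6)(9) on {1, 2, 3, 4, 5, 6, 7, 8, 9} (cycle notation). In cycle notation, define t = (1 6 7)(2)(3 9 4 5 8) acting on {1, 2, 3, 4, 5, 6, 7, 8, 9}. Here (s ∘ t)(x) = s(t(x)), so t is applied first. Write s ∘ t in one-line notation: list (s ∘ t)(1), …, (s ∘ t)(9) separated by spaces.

Chase each element through t then s: 1 → 6 → 6; 2 → 2 → 5; 3 → 9 → 9; 4 → 5 → 3; 5 → 8 → 2; 6 → 7 → 4; 7 → 1 → 1; 8 → 3 → 8; 9 → 4 → 7.
So s ∘ t in one-line form is 6 5 9 3 2 4 1 8 7.

6 5 9 3 2 4 1 8 7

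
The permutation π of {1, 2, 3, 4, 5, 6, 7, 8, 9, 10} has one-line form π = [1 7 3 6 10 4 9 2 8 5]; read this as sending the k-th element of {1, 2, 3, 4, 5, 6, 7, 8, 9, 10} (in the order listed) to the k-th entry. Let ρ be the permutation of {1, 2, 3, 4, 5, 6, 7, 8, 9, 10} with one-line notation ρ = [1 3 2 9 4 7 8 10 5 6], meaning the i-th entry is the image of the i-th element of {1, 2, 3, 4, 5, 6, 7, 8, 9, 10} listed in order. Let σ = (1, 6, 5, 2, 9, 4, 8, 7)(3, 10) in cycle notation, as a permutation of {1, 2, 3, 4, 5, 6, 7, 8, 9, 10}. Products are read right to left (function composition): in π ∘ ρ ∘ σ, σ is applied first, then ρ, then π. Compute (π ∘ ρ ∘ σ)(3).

(π ∘ ρ ∘ σ)(3) = π(ρ(σ(3))). σ(3) = 10, then ρ(10) = 6, then π(6) = 4, so the result is 4.

4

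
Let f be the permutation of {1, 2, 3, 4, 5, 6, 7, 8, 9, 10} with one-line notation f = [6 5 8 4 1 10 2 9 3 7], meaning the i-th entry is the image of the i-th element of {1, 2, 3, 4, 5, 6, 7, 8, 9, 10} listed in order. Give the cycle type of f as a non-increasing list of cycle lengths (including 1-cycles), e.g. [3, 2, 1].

The disjoint cycles are (1 6 10 7 2 5)(3 8 9)(4), with lengths 6, 3, 1 in non-increasing order.

[6, 3, 1]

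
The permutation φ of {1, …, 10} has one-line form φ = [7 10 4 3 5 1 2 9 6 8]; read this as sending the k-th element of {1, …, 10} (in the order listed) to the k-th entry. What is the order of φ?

14

Decomposing into disjoint cycles gives cycle lengths 7, 2, 1.
The order of φ is the least common multiple of its cycle lengths: lcm(7, 2) = 14.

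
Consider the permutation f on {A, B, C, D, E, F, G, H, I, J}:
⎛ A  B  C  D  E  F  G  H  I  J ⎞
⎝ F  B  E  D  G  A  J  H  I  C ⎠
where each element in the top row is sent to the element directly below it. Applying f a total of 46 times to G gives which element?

Tracing G → J → … returns to G after 4 steps, so G lies in a 4-cycle (C E G J).
Since the cycle has length 4, f^46 acts on it the same as f^2 (46 mod 4 = 2).
Advancing 2 steps from G: G → J → C.

C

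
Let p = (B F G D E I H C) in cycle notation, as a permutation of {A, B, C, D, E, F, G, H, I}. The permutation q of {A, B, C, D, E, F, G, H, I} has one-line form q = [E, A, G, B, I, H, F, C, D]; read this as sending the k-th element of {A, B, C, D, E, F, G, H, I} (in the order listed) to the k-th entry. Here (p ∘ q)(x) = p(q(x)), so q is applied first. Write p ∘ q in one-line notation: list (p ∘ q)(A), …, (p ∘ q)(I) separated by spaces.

I A D F H C G B E

Chase each element through q then p: A → E → I; B → A → A; C → G → D; D → B → F; E → I → H; F → H → C; G → F → G; H → C → B; I → D → E.
Collecting the images, p ∘ q = [I A D F H C G B E].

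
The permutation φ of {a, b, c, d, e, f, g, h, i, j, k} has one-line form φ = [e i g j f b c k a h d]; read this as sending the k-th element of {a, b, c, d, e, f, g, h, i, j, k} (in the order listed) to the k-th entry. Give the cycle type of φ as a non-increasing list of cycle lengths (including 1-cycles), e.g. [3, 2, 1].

The disjoint cycles are (a e f b i)(c g)(d j h k), with lengths 5, 4, 2 in non-increasing order.

[5, 4, 2]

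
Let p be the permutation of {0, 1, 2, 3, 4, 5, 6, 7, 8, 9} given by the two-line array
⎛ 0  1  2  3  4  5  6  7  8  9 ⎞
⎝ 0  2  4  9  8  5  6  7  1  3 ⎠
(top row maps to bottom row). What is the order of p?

4

The disjoint-cycle form of p has cycle lengths 4, 2, 1, 1, 1, 1.
Since disjoint cycles commute, ord(p) = lcm(4, 2) = 4.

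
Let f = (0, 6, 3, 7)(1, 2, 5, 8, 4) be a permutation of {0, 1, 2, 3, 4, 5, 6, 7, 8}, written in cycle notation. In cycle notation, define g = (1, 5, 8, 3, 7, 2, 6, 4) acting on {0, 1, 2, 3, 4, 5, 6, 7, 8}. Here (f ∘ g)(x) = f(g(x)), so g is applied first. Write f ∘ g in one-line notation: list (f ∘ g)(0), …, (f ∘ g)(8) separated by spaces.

6 8 3 0 2 4 1 5 7

For each element, apply g then f: 0 → 0 → 6; 1 → 5 → 8; 2 → 6 → 3; 3 → 7 → 0; 4 → 1 → 2; 5 → 8 → 4; 6 → 4 → 1; 7 → 2 → 5; 8 → 3 → 7.
Collecting the images, f ∘ g = [6 8 3 0 2 4 1 5 7].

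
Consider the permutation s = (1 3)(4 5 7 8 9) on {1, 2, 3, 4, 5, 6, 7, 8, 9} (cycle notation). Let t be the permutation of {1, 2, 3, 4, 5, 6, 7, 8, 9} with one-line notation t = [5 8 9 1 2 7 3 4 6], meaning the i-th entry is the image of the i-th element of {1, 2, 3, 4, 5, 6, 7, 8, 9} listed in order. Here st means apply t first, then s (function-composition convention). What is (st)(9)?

6

First apply t: t(9) = 6, then s(6) = 6. Thus (st)(9) = 6.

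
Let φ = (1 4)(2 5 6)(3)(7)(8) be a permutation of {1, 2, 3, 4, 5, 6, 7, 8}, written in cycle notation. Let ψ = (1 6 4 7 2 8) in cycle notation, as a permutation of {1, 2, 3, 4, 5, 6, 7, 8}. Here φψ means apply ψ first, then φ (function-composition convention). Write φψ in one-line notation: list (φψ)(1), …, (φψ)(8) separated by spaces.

(φψ)(x) = φ(ψ(x)). Computing each image: φ(ψ(1)) = φ(6) = 2, φ(ψ(2)) = φ(8) = 8, φ(ψ(3)) = φ(3) = 3, φ(ψ(4)) = φ(7) = 7, φ(ψ(5)) = φ(5) = 6, φ(ψ(6)) = φ(4) = 1, φ(ψ(7)) = φ(2) = 5, φ(ψ(8)) = φ(1) = 4.
Hence φψ = [2 8 3 7 6 1 5 4].

2 8 3 7 6 1 5 4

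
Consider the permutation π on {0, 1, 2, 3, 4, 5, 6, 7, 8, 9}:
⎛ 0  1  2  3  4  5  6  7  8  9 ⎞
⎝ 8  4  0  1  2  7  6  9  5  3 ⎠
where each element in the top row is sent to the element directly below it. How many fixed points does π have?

1

The fixed points (elements with π(x) = x) are {6}, so there is 1.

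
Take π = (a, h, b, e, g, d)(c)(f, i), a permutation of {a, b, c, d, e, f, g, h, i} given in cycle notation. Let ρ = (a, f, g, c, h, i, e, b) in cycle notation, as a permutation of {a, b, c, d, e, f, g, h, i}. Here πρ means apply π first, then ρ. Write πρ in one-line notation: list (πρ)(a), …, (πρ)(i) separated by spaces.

For each element, apply π then ρ: a → h → i; b → e → b; c → c → h; d → a → f; e → g → c; f → i → e; g → d → d; h → b → a; i → f → g.
So πρ in one-line form is i b h f c e d a g.

i b h f c e d a g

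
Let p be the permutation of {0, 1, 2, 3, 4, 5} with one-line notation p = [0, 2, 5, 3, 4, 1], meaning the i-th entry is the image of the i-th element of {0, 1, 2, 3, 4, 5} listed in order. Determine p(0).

0 is element number 1 of the domain, and entry number 1 of the one-line form is 0, so p(0) = 0.

0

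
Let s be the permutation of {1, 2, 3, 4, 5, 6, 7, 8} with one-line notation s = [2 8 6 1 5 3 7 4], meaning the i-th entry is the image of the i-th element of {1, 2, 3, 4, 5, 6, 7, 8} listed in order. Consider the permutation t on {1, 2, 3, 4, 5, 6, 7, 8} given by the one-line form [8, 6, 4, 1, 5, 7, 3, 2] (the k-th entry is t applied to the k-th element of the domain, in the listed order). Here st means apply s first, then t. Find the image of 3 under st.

s(3) = 6, then t(6) = 7; composing gives (st)(3) = 7.

7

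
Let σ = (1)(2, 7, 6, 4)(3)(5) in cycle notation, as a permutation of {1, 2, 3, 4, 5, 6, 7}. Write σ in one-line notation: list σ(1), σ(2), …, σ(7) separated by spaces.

1 7 3 2 5 4 6

Image by image: 1→1, 2→7, 3→3, 4→2, 5→5, 6→4, 7→6.
So the one-line form is 1 7 3 2 5 4 6.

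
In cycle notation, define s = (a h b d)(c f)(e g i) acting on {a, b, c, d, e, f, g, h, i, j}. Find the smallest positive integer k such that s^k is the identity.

The cycle type of s is (4, 3, 2, 1).
Since disjoint cycles commute, ord(s) = lcm(4, 3, 2) = 12.

12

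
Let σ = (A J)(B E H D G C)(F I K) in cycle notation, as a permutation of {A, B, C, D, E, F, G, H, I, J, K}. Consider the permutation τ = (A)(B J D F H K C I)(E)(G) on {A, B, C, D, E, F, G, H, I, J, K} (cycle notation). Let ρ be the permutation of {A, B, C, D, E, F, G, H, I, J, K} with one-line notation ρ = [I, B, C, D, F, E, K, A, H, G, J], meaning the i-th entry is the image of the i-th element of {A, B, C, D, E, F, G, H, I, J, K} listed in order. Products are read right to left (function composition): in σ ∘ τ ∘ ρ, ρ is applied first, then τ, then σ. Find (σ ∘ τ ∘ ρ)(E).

Apply the permutations in order: ρ(E) = F, then τ(F) = H, then σ(H) = D. So (σ ∘ τ ∘ ρ)(E) = D.

D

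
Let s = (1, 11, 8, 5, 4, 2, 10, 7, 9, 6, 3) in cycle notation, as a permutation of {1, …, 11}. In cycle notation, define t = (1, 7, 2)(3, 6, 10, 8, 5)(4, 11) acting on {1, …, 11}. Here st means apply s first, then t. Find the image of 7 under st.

9

(st)(7) = t(s(7)). s(7) = 9, then t(9) = 9. So (st)(7) = 9.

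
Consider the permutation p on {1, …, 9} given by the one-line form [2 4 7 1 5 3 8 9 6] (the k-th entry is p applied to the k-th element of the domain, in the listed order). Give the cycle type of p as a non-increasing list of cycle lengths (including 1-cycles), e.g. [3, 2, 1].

The disjoint cycles are (1 2 4)(3 7 8 9 6)(5), with lengths 5, 3, 1 in non-increasing order.

[5, 3, 1]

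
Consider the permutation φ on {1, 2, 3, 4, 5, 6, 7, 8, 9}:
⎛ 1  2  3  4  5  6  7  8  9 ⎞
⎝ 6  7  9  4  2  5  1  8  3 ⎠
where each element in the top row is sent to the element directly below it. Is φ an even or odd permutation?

In disjoint-cycle form the cycle lengths are 5, 2, 1, 1.
A cycle of length ℓ contributes ℓ−1 transpositions, so φ is a product of 4 + 1 = 5 transpositions — odd.

odd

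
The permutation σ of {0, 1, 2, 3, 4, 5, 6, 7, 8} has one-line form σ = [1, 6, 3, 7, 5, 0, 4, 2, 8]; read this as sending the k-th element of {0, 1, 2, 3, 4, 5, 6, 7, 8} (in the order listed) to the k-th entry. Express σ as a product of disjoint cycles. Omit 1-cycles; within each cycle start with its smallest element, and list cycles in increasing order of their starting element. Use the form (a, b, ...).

(0, 1, 6, 4, 5)(2, 3, 7)

Iterating σ from 0 gives 0 → 1 → 6 → 4 → 5 → 0; that is the 5-cycle (0, 1, 6, 4, 5).
Continuing from each remaining unvisited element yields (0, 1, 6, 4, 5)(2, 3, 7).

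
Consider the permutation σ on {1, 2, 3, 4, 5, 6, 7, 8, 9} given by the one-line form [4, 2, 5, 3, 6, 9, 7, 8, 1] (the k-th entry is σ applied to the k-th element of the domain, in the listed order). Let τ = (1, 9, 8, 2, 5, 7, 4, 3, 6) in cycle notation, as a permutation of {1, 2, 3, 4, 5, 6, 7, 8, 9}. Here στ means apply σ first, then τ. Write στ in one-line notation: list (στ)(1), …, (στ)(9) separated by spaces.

For each element, apply σ then τ: 1 → 4 → 3; 2 → 2 → 5; 3 → 5 → 7; 4 → 3 → 6; 5 → 6 → 1; 6 → 9 → 8; 7 → 7 → 4; 8 → 8 → 2; 9 → 1 → 9.
Collecting the images, στ = [3 5 7 6 1 8 4 2 9].

3 5 7 6 1 8 4 2 9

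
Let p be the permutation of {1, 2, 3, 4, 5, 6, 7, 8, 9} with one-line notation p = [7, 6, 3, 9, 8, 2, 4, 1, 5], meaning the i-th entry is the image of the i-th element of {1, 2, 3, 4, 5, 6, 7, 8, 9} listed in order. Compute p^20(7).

9

Tracing 7 → 4 → … returns to 7 after 6 steps, so 7 lies in a 6-cycle (1, 7, 4, 9, 5, 8).
Since the cycle has length 6, p^20 acts on it the same as p^2 (20 mod 6 = 2).
Advancing 2 steps from 7: 7 → 4 → 9.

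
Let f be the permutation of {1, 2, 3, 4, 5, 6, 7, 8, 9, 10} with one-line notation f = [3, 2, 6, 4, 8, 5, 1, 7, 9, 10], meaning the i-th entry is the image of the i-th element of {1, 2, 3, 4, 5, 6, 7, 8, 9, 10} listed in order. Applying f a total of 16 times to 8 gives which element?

Tracing 8 → 7 → … returns to 8 after 6 steps, so 8 lies in a 6-cycle (1, 3, 6, 5, 8, 7).
On a 6-cycle, f^6 is the identity, so f^16 = f^4 there (16 ≡ 4 mod 6).
Stepping 4 places around the cycle: 8 → 7 → 1 → 3 → 6.

6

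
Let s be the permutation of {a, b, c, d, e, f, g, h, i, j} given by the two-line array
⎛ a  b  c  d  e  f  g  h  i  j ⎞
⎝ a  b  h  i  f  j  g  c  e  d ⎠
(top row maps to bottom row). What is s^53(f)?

i

Tracing f → j → … returns to f after 5 steps, so f lies in a 5-cycle (d, i, e, f, j).
Powers repeat with period 5 on this cycle, and 53 mod 5 = 3, so s^53(f) = s^3(f).
Advancing 3 steps from f: f → j → d → i.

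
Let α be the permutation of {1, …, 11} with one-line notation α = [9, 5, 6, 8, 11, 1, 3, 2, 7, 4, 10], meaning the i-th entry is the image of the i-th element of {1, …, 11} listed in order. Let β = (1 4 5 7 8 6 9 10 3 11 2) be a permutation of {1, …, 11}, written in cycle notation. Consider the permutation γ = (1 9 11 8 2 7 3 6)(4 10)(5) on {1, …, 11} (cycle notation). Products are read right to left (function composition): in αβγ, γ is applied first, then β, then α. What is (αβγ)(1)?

(αβγ)(1) = α(β(γ(1))). γ(1) = 9, then β(9) = 10, then α(10) = 4, so the result is 4.

4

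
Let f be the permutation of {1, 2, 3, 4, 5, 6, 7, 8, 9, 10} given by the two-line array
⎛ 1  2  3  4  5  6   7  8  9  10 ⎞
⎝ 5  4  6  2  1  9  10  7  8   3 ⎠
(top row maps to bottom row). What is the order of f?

6

Writing f as disjoint cycles, the cycle lengths are 6, 2, 2.
The order of f is the least common multiple of its cycle lengths: lcm(6, 2, 2) = 6.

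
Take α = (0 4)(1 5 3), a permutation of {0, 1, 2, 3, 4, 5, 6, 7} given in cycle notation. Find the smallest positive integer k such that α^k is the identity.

6

The cycle type of α is (3, 2, 1, 1, 1).
The order of α is the least common multiple of its cycle lengths: lcm(3, 2) = 6.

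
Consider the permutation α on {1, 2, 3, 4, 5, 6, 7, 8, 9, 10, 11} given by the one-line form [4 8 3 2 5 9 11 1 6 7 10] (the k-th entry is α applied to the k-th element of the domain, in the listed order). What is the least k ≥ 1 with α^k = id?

12

Decomposing into disjoint cycles gives cycle lengths 4, 3, 2, 1, 1.
The order of α is the least common multiple of its cycle lengths: lcm(4, 3, 2) = 12.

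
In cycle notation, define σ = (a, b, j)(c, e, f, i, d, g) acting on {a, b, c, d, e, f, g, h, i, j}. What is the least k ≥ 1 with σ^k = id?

The disjoint cycles have lengths 6, 3, 1.
Since disjoint cycles commute, ord(σ) = lcm(6, 3) = 6.

6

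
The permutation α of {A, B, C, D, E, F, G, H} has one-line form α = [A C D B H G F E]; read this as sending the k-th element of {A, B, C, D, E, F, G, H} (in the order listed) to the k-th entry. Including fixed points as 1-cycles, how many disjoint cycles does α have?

The cycle decomposition is (A)(B C D)(E H)(F G), which has 4 cycles (counting 1-cycles).

4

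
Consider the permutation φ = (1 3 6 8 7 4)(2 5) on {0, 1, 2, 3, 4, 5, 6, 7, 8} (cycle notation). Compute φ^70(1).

7

1 lies in the 6-cycle (1 3 6 8 7 4).
Powers repeat with period 6 on this cycle, and 70 mod 6 = 4, so φ^70(1) = φ^4(1).
Stepping 4 places around the cycle: 1 → 3 → 6 → 8 → 7.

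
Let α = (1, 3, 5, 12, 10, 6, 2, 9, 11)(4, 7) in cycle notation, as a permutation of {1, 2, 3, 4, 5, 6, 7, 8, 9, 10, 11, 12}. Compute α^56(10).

10 lies in the 9-cycle (1, 3, 5, 12, 10, 6, 2, 9, 11).
On a 9-cycle, α^9 is the identity, so α^56 = α^2 there (56 ≡ 2 mod 9).
Stepping 2 places around the cycle: 10 → 6 → 2.

2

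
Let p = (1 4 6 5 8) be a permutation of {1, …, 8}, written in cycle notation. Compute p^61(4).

4 lies in the 5-cycle (1 4 6 5 8).
On a 5-cycle, p^5 is the identity, so p^61 = p^1 there (61 ≡ 1 mod 5).
Stepping 1 place around the cycle: 4 → 6.

6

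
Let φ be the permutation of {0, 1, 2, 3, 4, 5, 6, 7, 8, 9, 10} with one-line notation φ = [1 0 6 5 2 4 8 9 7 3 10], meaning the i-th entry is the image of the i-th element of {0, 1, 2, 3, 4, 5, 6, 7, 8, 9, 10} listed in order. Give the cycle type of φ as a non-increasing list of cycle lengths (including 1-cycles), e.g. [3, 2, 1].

The disjoint cycles are (0, 1)(2, 6, 8, 7, 9, 3, 5, 4)(10), with lengths 8, 2, 1 in non-increasing order.

[8, 2, 1]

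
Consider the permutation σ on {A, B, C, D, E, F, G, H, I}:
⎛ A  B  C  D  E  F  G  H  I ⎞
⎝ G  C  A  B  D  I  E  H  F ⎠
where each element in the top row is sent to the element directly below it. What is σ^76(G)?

C

Tracing G → E → … returns to G after 6 steps, so G lies in a 6-cycle (A G E D B C).
Powers repeat with period 6 on this cycle, and 76 mod 6 = 4, so σ^76(G) = σ^4(G).
Stepping 4 places around the cycle: G → E → D → B → C.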